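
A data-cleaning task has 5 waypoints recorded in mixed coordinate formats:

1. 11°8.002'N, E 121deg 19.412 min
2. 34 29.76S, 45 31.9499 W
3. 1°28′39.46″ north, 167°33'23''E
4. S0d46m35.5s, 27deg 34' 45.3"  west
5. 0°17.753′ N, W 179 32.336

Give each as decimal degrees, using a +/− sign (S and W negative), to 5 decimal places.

Point 1:
  φ: 8.002′ = 0.133367°; total 11.133367
  N ⇒ keep positive
  Lon: 121 + 19.412/60 = 121.323533
  E ⇒ keep positive
Point 2:
  Lat: 29.76′ = 0.496000°; total 34.496000
  S → negative
  Lon: 31.9499′ = 0.532498°; total 45.532498
  hemisphere W, so the sign is −
Point 3:
  Latitude: 1° + 28/60 + 39.46/3600 = 1 + 0.466667 + 0.010961 = 1.477628
  N ⇒ keep positive
  Lon: 33′ + 23″ = 33.38333′; 167 + 33.38333/60 = 167.556389
  E → positive
Point 4:
  φ: 46′ + 35.5″ = 46.59167′; 0 + 46.59167/60 = 0.776528
  hemisphere S, so the sign is −
  λ: 27° + 34/60 + 45.3/3600 = 27 + 0.566667 + 0.012583 = 27.579250
  hemisphere W, so the sign is −
Point 5:
  Lat: 17.753′ = 0.295883°; total 0.295883
  N → positive
  λ: 179 + 32.336/60 = 179.538933
  hemisphere W, so the sign is −

1. 11.13337, 121.32353
2. -34.49600, -45.53250
3. 1.47763, 167.55639
4. -0.77653, -27.57925
5. 0.29588, -179.53893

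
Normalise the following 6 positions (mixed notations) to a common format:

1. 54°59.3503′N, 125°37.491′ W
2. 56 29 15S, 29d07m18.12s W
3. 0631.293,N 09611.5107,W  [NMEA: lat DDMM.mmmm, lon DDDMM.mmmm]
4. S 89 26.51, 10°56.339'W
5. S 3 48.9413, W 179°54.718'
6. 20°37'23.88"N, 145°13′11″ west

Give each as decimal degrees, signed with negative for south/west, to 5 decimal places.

Point 1:
  Latitude: 54 + 59.3503/60 = 54.989172
  N ⇒ keep positive
  Lon: 37.491′ = 0.624850°; total 125.624850
  W ⇒ negate
Point 2:
  Lat: 29′ + 15″ = 29.25000′; 56 + 29.25000/60 = 56.487500
  hemisphere S, so the sign is −
  λ: 29 + 7/60 + 18.12/3600 = 29.121700
  W ⇒ negate
Point 3:
  φ: degrees = first 2 digits = 6, minutes = 31.293; 6 + 31.293/60 = 6.521550
  N → positive
  λ: degrees = first 3 digits = 96, minutes = 11.5107; 96 + 11.5107/60 = 96.191845
  hemisphere W, so the sign is −
Point 4:
  Lat: 89 + 26.51/60 = 89.441833
  S ⇒ negate
  Lon: 10 + 56.339/60 = 10.938983
  hemisphere W, so the sign is −
Point 5:
  φ: 48.9413′ = 0.815688°; total 3.815688
  hemisphere S, so the sign is −
  Lon: 179 + 54.718/60 = 179.911967
  W → negative
Point 6:
  φ: 37′ + 23.88″ = 37.39800′; 20 + 37.39800/60 = 20.623300
  N → positive
  Longitude: 13′ + 11″ = 13.18333′; 145 + 13.18333/60 = 145.219722
  W ⇒ negate

1. 54.98917, -125.62485
2. -56.48750, -29.12170
3. 6.52155, -96.19185
4. -89.44183, -10.93898
5. -3.81569, -179.91197
6. 20.62330, -145.21972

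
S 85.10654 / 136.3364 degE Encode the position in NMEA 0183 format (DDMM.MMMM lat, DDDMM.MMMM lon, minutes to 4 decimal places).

8506.3924,S / 13620.1840,E

φ: fractional part 0.106540 → 6.392400 minutes
λ: 136° + 0.336400 × 60 = 136° 20.184000′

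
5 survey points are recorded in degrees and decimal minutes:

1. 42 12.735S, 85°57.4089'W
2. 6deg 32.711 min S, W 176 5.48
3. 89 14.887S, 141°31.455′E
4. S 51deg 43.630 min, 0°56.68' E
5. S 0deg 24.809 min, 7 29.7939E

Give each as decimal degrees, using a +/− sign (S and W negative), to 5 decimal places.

Point 1:
  Lat: 12.735′ = 0.212250°; total 42.212250
  S ⇒ negate
  Longitude: 57.4089′ = 0.956815°; total 85.956815
  W ⇒ negate
Point 2:
  Latitude: 32.711′ = 0.545183°; total 6.545183
  S ⇒ negate
  λ: 176 + 5.48/60 = 176.091333
  W ⇒ negate
Point 3:
  φ: 89 + 14.887/60 = 89.248117
  S ⇒ negate
  Lon: 141 + 31.455/60 = 141.524250
  E → positive
Point 4:
  φ: 43.63′ = 0.727167°; total 51.727167
  hemisphere S, so the sign is −
  Lon: 56.68′ = 0.944667°; total 0.944667
  E → positive
Point 5:
  Latitude: 24.809′ = 0.413483°; total 0.413483
  S ⇒ negate
  λ: 29.7939′ = 0.496565°; total 7.496565
  E → positive

1. -42.21225, -85.95682
2. -6.54518, -176.09133
3. -89.24812, 141.52425
4. -51.72717, 0.94467
5. -0.41348, 7.49657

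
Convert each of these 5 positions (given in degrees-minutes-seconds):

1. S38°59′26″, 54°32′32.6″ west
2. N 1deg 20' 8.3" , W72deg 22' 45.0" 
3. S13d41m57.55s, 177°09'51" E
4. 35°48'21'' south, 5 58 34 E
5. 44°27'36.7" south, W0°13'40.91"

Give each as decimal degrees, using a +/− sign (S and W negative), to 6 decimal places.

1. -38.990556, -54.542389
2. 1.335639, -72.379167
3. -13.699319, 177.164167
4. -35.805833, 5.976111
5. -44.460194, -0.228031

Point 1:
  φ: 59′ + 26″ = 59.43333′; 38 + 59.43333/60 = 38.9905556
  hemisphere S, so the sign is −
  Longitude: 54° + 32/60 + 32.6/3600 = 54 + 0.533333 + 0.009056 = 54.5423889
  hemisphere W, so the sign is −
Point 2:
  Latitude: 1 + 20/60 + 8.3/3600 = 1.3356389
  N ⇒ keep positive
  Longitude: 22′ + 45″ = 22.75000′; 72 + 22.75000/60 = 72.3791667
  W → negative
Point 3:
  Latitude: 41′ + 57.55″ = 41.95917′; 13 + 41.95917/60 = 13.6993194
  S ⇒ negate
  λ: 177 + 9/60 + 51/3600 = 177.1641667
  E → positive
Point 4:
  Lat: 35 + 48/60 + 21/3600 = 35.8058333
  hemisphere S, so the sign is −
  λ: 5 + 58/60 + 34/3600 = 5.9761111
  E → positive
Point 5:
  φ: 27′ + 36.7″ = 27.61167′; 44 + 27.61167/60 = 44.4601944
  hemisphere S, so the sign is −
  Longitude: 0 + 13/60 + 40.91/3600 = 0.2280306
  hemisphere W, so the sign is −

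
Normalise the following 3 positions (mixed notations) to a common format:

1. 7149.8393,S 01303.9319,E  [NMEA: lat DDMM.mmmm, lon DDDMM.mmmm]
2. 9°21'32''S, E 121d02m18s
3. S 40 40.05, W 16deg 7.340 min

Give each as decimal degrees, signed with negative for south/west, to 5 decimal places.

Point 1:
  Latitude: split at 2 digits → 71° and 49.8393′; 71 + 49.8393/60 = 71.830655
  S → negative
  Longitude: split at 3 digits → 013° and 3.9319′; 13 + 3.9319/60 = 13.065532
  E → positive
Point 2:
  Lat: 21′ + 32″ = 21.53333′; 9 + 21.53333/60 = 9.358889
  S ⇒ negate
  λ: 121° + 2/60 + 18/3600 = 121 + 0.033333 + 0.005000 = 121.038333
  E → positive
Point 3:
  Latitude: 40.05′ = 0.667500°; total 40.667500
  hemisphere S, so the sign is −
  Lon: 7.34′ = 0.122333°; total 16.122333
  W ⇒ negate

1. -71.83066, 13.06553
2. -9.35889, 121.03833
3. -40.66750, -16.12233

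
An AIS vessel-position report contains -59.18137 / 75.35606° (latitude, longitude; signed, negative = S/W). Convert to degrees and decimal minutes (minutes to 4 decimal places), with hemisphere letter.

59° 10.8822′ S, 75° 21.3636′ E

Latitude is negative → S; |value| = 59.181370
Lat: minutes = (59.181370 − 59) × 60 = 10.882200
Longitude: fractional part 0.356060 → 21.363600 minutes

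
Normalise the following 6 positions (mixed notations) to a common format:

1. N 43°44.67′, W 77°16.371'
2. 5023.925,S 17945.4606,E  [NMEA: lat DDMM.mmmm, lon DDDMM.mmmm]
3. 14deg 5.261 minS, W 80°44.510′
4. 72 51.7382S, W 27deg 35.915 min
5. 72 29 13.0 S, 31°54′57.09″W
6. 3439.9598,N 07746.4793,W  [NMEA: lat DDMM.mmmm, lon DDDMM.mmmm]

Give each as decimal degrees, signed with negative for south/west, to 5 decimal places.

Point 1:
  Latitude: 44.67′ = 0.744500°; total 43.744500
  N ⇒ keep positive
  Longitude: 77 + 16.371/60 = 77.272850
  hemisphere W, so the sign is −
Point 2:
  Latitude: degrees = first 2 digits = 50, minutes = 23.925; 50 + 23.925/60 = 50.398750
  hemisphere S, so the sign is −
  Longitude: split at 3 digits → 179° and 45.4606′; 179 + 45.4606/60 = 179.757677
  E ⇒ keep positive
Point 3:
  Lat: 5.261′ = 0.087683°; total 14.087683
  hemisphere S, so the sign is −
  Lon: 80 + 44.51/60 = 80.741833
  W ⇒ negate
Point 4:
  Lat: 72 + 51.7382/60 = 72.862303
  S ⇒ negate
  Lon: 35.915′ = 0.598583°; total 27.598583
  hemisphere W, so the sign is −
Point 5:
  Lat: 29′ + 13″ = 29.21667′; 72 + 29.21667/60 = 72.486944
  S ⇒ negate
  Lon: 31 + 54/60 + 57.09/3600 = 31.915858
  W → negative
Point 6:
  Lat: degrees = first 2 digits = 34, minutes = 39.9598; 34 + 39.9598/60 = 34.665997
  N ⇒ keep positive
  λ: split at 3 digits → 077° and 46.4793′; 77 + 46.4793/60 = 77.774655
  W ⇒ negate

1. 43.74450, -77.27285
2. -50.39875, 179.75768
3. -14.08768, -80.74183
4. -72.86230, -27.59858
5. -72.48694, -31.91586
6. 34.66600, -77.77466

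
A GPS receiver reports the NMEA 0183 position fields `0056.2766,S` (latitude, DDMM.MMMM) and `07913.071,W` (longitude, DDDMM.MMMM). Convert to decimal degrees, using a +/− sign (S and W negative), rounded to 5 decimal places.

-0.93794, -79.21785

Latitude: split at 2 digits → 00° and 56.2766′; 0 + 56.2766/60 = 0.937943
S ⇒ negate
Lon: split at 3 digits → 079° and 13.071′; 79 + 13.071/60 = 79.217850
W ⇒ negate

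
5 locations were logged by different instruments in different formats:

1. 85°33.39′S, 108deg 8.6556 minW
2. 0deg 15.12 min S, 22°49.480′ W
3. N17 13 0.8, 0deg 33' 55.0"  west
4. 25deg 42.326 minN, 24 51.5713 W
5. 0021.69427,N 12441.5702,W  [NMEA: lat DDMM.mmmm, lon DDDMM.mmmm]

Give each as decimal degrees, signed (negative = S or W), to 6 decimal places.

1. -85.556500, -108.144260
2. -0.252000, -22.824667
3. 17.216889, -0.565278
4. 25.705433, -24.859522
5. 0.361571, -124.692837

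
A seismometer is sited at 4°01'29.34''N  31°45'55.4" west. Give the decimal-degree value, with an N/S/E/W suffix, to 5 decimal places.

4.02482° N, 31.76539° W

φ: 4 + 1/60 + 29.34/3600 = 4.024817
Longitude: 31 + 45/60 + 55.4/3600 = 31.765389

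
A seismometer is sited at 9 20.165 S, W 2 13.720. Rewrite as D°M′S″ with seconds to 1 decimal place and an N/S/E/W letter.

9°20′9.9″ S, 2°13′43.2″ W

Latitude: fractional minutes 0.16500 × 60 = 9.900″
Lon: fractional minutes 0.72000 × 60 = 43.200″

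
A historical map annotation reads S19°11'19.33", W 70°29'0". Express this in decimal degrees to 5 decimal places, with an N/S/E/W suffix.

Lat: 19 + 11/60 + 19.33/3600 = 19.188703
λ: 70 + 29/60 + 0/3600 = 70.483333

19.18870° S, 70.48333° W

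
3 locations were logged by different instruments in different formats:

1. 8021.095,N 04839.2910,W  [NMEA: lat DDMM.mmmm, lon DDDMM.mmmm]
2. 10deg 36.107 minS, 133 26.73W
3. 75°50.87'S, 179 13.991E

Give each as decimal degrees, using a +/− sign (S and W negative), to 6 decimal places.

Point 1:
  Latitude: degrees = first 2 digits = 80, minutes = 21.095; 80 + 21.095/60 = 80.3515833
  N ⇒ keep positive
  Lon: split at 3 digits → 048° and 39.291′; 48 + 39.291/60 = 48.6548500
  W ⇒ negate
Point 2:
  Lat: 10 + 36.107/60 = 10.6017833
  hemisphere S, so the sign is −
  Lon: 133 + 26.73/60 = 133.4455000
  W ⇒ negate
Point 3:
  Lat: 50.87′ = 0.847833°; total 75.8478333
  hemisphere S, so the sign is −
  λ: 13.991′ = 0.233183°; total 179.2331833
  E ⇒ keep positive

1. 80.351583, -48.654850
2. -10.601783, -133.445500
3. -75.847833, 179.233183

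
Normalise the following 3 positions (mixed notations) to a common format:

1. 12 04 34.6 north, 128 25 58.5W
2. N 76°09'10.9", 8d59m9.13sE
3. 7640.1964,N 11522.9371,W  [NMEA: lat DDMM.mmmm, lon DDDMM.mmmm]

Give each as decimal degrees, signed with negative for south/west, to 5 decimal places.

1. 12.07628, -128.43292
2. 76.15303, 8.98587
3. 76.66994, -115.38229

Point 1:
  φ: 12 + 4/60 + 34.6/3600 = 12.076278
  N ⇒ keep positive
  λ: 128° + 25/60 + 58.5/3600 = 128 + 0.416667 + 0.016250 = 128.432917
  hemisphere W, so the sign is −
Point 2:
  Latitude: 76° + 9/60 + 10.9/3600 = 76 + 0.150000 + 0.003028 = 76.153028
  N → positive
  Longitude: 8° + 59/60 + 9.13/3600 = 8 + 0.983333 + 0.002536 = 8.985869
  E ⇒ keep positive
Point 3:
  Lat: split at 2 digits → 76° and 40.1964′; 76 + 40.1964/60 = 76.669940
  N ⇒ keep positive
  λ: degrees = first 3 digits = 115, minutes = 22.9371; 115 + 22.9371/60 = 115.382285
  hemisphere W, so the sign is −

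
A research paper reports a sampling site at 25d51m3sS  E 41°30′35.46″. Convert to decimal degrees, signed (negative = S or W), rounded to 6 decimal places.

φ: 25 + 51/60 + 3/3600 = 25.8508333
S ⇒ negate
Longitude: 30′ + 35.46″ = 30.59100′; 41 + 30.59100/60 = 41.5098500
E → positive

-25.850833, 41.509850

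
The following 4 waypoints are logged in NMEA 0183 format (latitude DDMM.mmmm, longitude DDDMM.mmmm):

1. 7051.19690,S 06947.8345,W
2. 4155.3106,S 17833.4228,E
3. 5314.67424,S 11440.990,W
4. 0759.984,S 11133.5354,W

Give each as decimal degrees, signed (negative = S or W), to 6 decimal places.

Point 1:
  Latitude: degrees = first 2 digits = 70, minutes = 51.1969; 70 + 51.1969/60 = 70.8532817
  S → negative
  Longitude: split at 3 digits → 069° and 47.8345′; 69 + 47.8345/60 = 69.7972417
  W → negative
Point 2:
  Lat: split at 2 digits → 41° and 55.3106′; 41 + 55.3106/60 = 41.9218433
  S → negative
  Longitude: split at 3 digits → 178° and 33.4228′; 178 + 33.4228/60 = 178.5570467
  E → positive
Point 3:
  Lat: degrees = first 2 digits = 53, minutes = 14.67424; 53 + 14.67424/60 = 53.2445707
  S → negative
  Longitude: split at 3 digits → 114° and 40.99′; 114 + 40.99/60 = 114.6831667
  W → negative
Point 4:
  Lat: degrees = first 2 digits = 7, minutes = 59.984; 7 + 59.984/60 = 7.9997333
  S → negative
  λ: degrees = first 3 digits = 111, minutes = 33.5354; 111 + 33.5354/60 = 111.5589233
  W ⇒ negate

1. -70.853282, -69.797242
2. -41.921843, 178.557047
3. -53.244571, -114.683167
4. -7.999733, -111.558923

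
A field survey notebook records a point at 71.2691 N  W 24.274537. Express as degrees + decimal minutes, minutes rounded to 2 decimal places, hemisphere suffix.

71° 16.15′ N, 24° 16.47′ W

Latitude: 71° + 0.269100 × 60 = 71° 16.1460′
Lon: fractional part 0.274537 → 16.4722 minutes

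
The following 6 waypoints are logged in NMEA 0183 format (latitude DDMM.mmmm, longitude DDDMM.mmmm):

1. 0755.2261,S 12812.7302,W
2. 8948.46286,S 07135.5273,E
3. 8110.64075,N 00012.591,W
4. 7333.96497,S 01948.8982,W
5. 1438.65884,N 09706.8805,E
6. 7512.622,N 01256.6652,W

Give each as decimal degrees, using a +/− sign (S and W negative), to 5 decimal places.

Point 1:
  Latitude: degrees = first 2 digits = 7, minutes = 55.2261; 7 + 55.2261/60 = 7.920435
  S ⇒ negate
  Lon: degrees = first 3 digits = 128, minutes = 12.7302; 128 + 12.7302/60 = 128.212170
  hemisphere W, so the sign is −
Point 2:
  φ: degrees = first 2 digits = 89, minutes = 48.46286; 89 + 48.46286/60 = 89.807714
  hemisphere S, so the sign is −
  Lon: degrees = first 3 digits = 71, minutes = 35.5273; 71 + 35.5273/60 = 71.592122
  E ⇒ keep positive
Point 3:
  Latitude: split at 2 digits → 81° and 10.64075′; 81 + 10.64075/60 = 81.177346
  N → positive
  Lon: split at 3 digits → 000° and 12.591′; 0 + 12.591/60 = 0.209850
  W → negative
Point 4:
  Latitude: degrees = first 2 digits = 73, minutes = 33.96497; 73 + 33.96497/60 = 73.566083
  S ⇒ negate
  Longitude: degrees = first 3 digits = 19, minutes = 48.8982; 19 + 48.8982/60 = 19.814970
  W → negative
Point 5:
  Lat: degrees = first 2 digits = 14, minutes = 38.65884; 14 + 38.65884/60 = 14.644314
  N ⇒ keep positive
  λ: split at 3 digits → 097° and 6.8805′; 97 + 6.8805/60 = 97.114675
  E ⇒ keep positive
Point 6:
  Latitude: degrees = first 2 digits = 75, minutes = 12.622; 75 + 12.622/60 = 75.210367
  N → positive
  λ: split at 3 digits → 012° and 56.6652′; 12 + 56.6652/60 = 12.944420
  hemisphere W, so the sign is −

1. -7.92044, -128.21217
2. -89.80771, 71.59212
3. 81.17735, -0.20985
4. -73.56608, -19.81497
5. 14.64431, 97.11468
6. 75.21037, -12.94442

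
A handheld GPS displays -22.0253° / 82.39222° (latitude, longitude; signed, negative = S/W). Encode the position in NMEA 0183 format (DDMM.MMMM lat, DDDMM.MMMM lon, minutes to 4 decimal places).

2201.5180,S / 08223.5332,E

Latitude is negative → S; |value| = 22.025300
Latitude: 22° + 0.025300 × 60 = 22° 1.518000′
Lon: fractional part 0.392220 → 23.533200 minutes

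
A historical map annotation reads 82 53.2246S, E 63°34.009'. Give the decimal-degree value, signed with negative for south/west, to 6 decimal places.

φ: 82 + 53.2246/60 = 82.8870767
S → negative
Lon: 34.009′ = 0.566817°; total 63.5668167
E ⇒ keep positive

-82.887077, 63.566817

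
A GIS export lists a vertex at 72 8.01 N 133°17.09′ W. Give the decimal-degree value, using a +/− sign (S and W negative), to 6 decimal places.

72.133500, -133.284833

φ: 8.01′ = 0.133500°; total 72.1335000
N ⇒ keep positive
Lon: 133 + 17.09/60 = 133.2848333
W ⇒ negate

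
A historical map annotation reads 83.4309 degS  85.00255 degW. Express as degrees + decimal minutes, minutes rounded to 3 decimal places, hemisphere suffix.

Lat: minutes = (83.430900 − 83) × 60 = 25.85400
Longitude: minutes = (85.002550 − 85) × 60 = 0.15300

83° 25.854′ S, 85° 0.153′ W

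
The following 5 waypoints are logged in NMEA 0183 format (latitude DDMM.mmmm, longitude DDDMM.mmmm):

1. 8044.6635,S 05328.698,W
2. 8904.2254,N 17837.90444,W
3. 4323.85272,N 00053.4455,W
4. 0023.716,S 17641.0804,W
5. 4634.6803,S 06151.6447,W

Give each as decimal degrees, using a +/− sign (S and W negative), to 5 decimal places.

Point 1:
  Latitude: split at 2 digits → 80° and 44.6635′; 80 + 44.6635/60 = 80.744392
  hemisphere S, so the sign is −
  λ: split at 3 digits → 053° and 28.698′; 53 + 28.698/60 = 53.478300
  hemisphere W, so the sign is −
Point 2:
  Lat: degrees = first 2 digits = 89, minutes = 4.2254; 89 + 4.2254/60 = 89.070423
  N ⇒ keep positive
  Lon: split at 3 digits → 178° and 37.90444′; 178 + 37.90444/60 = 178.631741
  hemisphere W, so the sign is −
Point 3:
  Latitude: split at 2 digits → 43° and 23.85272′; 43 + 23.85272/60 = 43.397545
  N → positive
  λ: split at 3 digits → 000° and 53.4455′; 0 + 53.4455/60 = 0.890758
  W → negative
Point 4:
  Latitude: degrees = first 2 digits = 0, minutes = 23.716; 0 + 23.716/60 = 0.395267
  S → negative
  λ: split at 3 digits → 176° and 41.0804′; 176 + 41.0804/60 = 176.684673
  W ⇒ negate
Point 5:
  Latitude: degrees = first 2 digits = 46, minutes = 34.6803; 46 + 34.6803/60 = 46.578005
  S ⇒ negate
  λ: split at 3 digits → 061° and 51.6447′; 61 + 51.6447/60 = 61.860745
  hemisphere W, so the sign is −

1. -80.74439, -53.47830
2. 89.07042, -178.63174
3. 43.39755, -0.89076
4. -0.39527, -176.68467
5. -46.57801, -61.86075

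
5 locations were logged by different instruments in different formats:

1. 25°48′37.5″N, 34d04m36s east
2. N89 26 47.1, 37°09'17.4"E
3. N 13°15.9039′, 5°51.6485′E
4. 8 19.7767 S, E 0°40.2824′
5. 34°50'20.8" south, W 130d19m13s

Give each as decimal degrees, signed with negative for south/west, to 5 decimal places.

1. 25.81042, 34.07667
2. 89.44642, 37.15483
3. 13.26507, 5.86081
4. -8.32961, 0.67137
5. -34.83911, -130.32028

Point 1:
  Latitude: 25 + 48/60 + 37.5/3600 = 25.810417
  N → positive
  Longitude: 34 + 4/60 + 36/3600 = 34.076667
  E → positive
Point 2:
  Lat: 89° + 26/60 + 47.1/3600 = 89 + 0.433333 + 0.013083 = 89.446417
  N → positive
  λ: 37 + 9/60 + 17.4/3600 = 37.154833
  E → positive
Point 3:
  φ: 13 + 15.9039/60 = 13.265065
  N ⇒ keep positive
  Lon: 5 + 51.6485/60 = 5.860808
  E → positive
Point 4:
  φ: 19.7767′ = 0.329612°; total 8.329612
  S → negative
  Lon: 0 + 40.2824/60 = 0.671373
  E ⇒ keep positive
Point 5:
  Lat: 34° + 50/60 + 20.8/3600 = 34 + 0.833333 + 0.005778 = 34.839111
  S → negative
  Lon: 130° + 19/60 + 13/3600 = 130 + 0.316667 + 0.003611 = 130.320278
  W ⇒ negate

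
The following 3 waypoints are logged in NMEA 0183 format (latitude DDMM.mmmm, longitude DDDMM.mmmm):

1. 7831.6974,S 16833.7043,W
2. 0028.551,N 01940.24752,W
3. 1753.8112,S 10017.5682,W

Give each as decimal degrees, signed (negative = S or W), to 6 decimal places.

Point 1:
  Lat: split at 2 digits → 78° and 31.6974′; 78 + 31.6974/60 = 78.5282900
  S → negative
  Longitude: degrees = first 3 digits = 168, minutes = 33.7043; 168 + 33.7043/60 = 168.5617383
  hemisphere W, so the sign is −
Point 2:
  Lat: degrees = first 2 digits = 0, minutes = 28.551; 0 + 28.551/60 = 0.4758500
  N ⇒ keep positive
  Longitude: split at 3 digits → 019° and 40.24752′; 19 + 40.24752/60 = 19.6707920
  W → negative
Point 3:
  Lat: split at 2 digits → 17° and 53.8112′; 17 + 53.8112/60 = 17.8968533
  hemisphere S, so the sign is −
  λ: degrees = first 3 digits = 100, minutes = 17.5682; 100 + 17.5682/60 = 100.2928033
  hemisphere W, so the sign is −

1. -78.528290, -168.561738
2. 0.475850, -19.670792
3. -17.896853, -100.292803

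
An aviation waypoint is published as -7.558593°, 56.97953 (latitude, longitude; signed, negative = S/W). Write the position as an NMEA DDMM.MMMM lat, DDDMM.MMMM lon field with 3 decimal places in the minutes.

Latitude is negative → S; |value| = 7.558593
Lat: 7° + 0.558593 × 60 = 7° 33.51558′
λ: fractional part 0.979530 → 58.77180 minutes

0733.516,S / 05658.772,E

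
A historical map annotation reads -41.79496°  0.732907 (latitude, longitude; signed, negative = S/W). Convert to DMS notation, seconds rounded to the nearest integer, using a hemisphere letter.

Latitude is negative → S; |value| = 41.794960
Latitude: whole degrees 41; 47.69760′ → 47′ and 41.86″
λ: 0.732907° → 43.97442′; 0.97442 × 60 = 58.47″

41°47′42″ S, 0°43′58″ E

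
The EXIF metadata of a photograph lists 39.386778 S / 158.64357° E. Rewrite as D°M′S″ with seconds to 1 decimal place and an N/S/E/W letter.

39°23′12.4″ S, 158°38′36.9″ E

Latitude: whole degrees 39; 23.20668′ → 23′ and 12.401″
Lon: 0.643570 × 60 = 38.61420′ → 38′, remainder × 60 = 36.852″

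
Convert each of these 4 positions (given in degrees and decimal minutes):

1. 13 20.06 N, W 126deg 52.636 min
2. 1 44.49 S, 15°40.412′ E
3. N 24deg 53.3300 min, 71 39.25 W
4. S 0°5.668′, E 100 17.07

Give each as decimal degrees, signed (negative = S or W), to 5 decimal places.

Point 1:
  φ: 13 + 20.06/60 = 13.334333
  N ⇒ keep positive
  Lon: 52.636′ = 0.877267°; total 126.877267
  W → negative
Point 2:
  φ: 44.49′ = 0.741500°; total 1.741500
  S → negative
  Lon: 15 + 40.412/60 = 15.673533
  E → positive
Point 3:
  φ: 53.33′ = 0.888833°; total 24.888833
  N ⇒ keep positive
  λ: 39.25′ = 0.654167°; total 71.654167
  W ⇒ negate
Point 4:
  Lat: 5.668′ = 0.094467°; total 0.094467
  S ⇒ negate
  λ: 17.07′ = 0.284500°; total 100.284500
  E → positive

1. 13.33433, -126.87727
2. -1.74150, 15.67353
3. 24.88883, -71.65417
4. -0.09447, 100.28450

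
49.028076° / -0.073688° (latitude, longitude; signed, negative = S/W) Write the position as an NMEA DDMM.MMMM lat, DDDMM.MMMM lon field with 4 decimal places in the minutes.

4901.6846,N / 00004.4213,W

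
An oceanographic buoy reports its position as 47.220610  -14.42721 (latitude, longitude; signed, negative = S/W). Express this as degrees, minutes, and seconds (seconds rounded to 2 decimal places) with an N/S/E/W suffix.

φ: whole degrees 47; 13.23660′ → 13′ and 14.1960″
Longitude is negative → W; |value| = 14.427210
Lon: 0.427210° → 25.63260′; 0.63260 × 60 = 37.9560″

47°13′14.20″ N, 14°25′37.96″ W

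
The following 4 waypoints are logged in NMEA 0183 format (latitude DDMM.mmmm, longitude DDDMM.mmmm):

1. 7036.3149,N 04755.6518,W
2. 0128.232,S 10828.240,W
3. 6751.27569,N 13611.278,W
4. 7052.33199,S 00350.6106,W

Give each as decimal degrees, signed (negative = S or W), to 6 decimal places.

Point 1:
  Latitude: degrees = first 2 digits = 70, minutes = 36.3149; 70 + 36.3149/60 = 70.6052483
  N → positive
  Lon: split at 3 digits → 047° and 55.6518′; 47 + 55.6518/60 = 47.9275300
  hemisphere W, so the sign is −
Point 2:
  φ: split at 2 digits → 01° and 28.232′; 1 + 28.232/60 = 1.4705333
  hemisphere S, so the sign is −
  Longitude: degrees = first 3 digits = 108, minutes = 28.24; 108 + 28.24/60 = 108.4706667
  hemisphere W, so the sign is −
Point 3:
  Latitude: split at 2 digits → 67° and 51.27569′; 67 + 51.27569/60 = 67.8545948
  N → positive
  Lon: split at 3 digits → 136° and 11.278′; 136 + 11.278/60 = 136.1879667
  W → negative
Point 4:
  Latitude: degrees = first 2 digits = 70, minutes = 52.33199; 70 + 52.33199/60 = 70.8721998
  S → negative
  Longitude: split at 3 digits → 003° and 50.6106′; 3 + 50.6106/60 = 3.8435100
  hemisphere W, so the sign is −

1. 70.605248, -47.927530
2. -1.470533, -108.470667
3. 67.854595, -136.187967
4. -70.872200, -3.843510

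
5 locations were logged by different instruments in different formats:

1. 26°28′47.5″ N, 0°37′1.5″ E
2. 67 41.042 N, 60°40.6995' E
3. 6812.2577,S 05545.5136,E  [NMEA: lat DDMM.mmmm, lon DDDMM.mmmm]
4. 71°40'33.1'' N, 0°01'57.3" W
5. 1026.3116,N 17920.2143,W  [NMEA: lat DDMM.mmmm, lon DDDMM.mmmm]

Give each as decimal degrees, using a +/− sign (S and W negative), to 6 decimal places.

1. 26.479861, 0.617083
2. 67.684033, 60.678325
3. -68.204295, 55.758560
4. 71.675861, -0.032583
5. 10.438527, -179.336905

Point 1:
  φ: 28′ + 47.5″ = 28.79167′; 26 + 28.79167/60 = 26.4798611
  N ⇒ keep positive
  Longitude: 0 + 37/60 + 1.5/3600 = 0.6170833
  E ⇒ keep positive
Point 2:
  Latitude: 41.042′ = 0.684033°; total 67.6840333
  N ⇒ keep positive
  λ: 40.6995′ = 0.678325°; total 60.6783250
  E ⇒ keep positive
Point 3:
  Lat: degrees = first 2 digits = 68, minutes = 12.2577; 68 + 12.2577/60 = 68.2042950
  S ⇒ negate
  Lon: degrees = first 3 digits = 55, minutes = 45.5136; 55 + 45.5136/60 = 55.7585600
  E → positive
Point 4:
  φ: 71° + 40/60 + 33.1/3600 = 71 + 0.666667 + 0.009194 = 71.6758611
  N ⇒ keep positive
  λ: 0° + 1/60 + 57.3/3600 = 0 + 0.016667 + 0.015917 = 0.0325833
  hemisphere W, so the sign is −
Point 5:
  Latitude: split at 2 digits → 10° and 26.3116′; 10 + 26.3116/60 = 10.4385267
  N → positive
  Longitude: degrees = first 3 digits = 179, minutes = 20.2143; 179 + 20.2143/60 = 179.3369050
  W → negative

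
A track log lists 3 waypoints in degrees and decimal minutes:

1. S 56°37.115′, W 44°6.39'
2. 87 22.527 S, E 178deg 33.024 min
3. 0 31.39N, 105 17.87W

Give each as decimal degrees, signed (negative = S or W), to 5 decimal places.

Point 1:
  Latitude: 56 + 37.115/60 = 56.618583
  S ⇒ negate
  Lon: 44 + 6.39/60 = 44.106500
  hemisphere W, so the sign is −
Point 2:
  Lat: 22.527′ = 0.375450°; total 87.375450
  S → negative
  Longitude: 178 + 33.024/60 = 178.550400
  E ⇒ keep positive
Point 3:
  φ: 0 + 31.39/60 = 0.523167
  N ⇒ keep positive
  Lon: 17.87′ = 0.297833°; total 105.297833
  W → negative

1. -56.61858, -44.10650
2. -87.37545, 178.55040
3. 0.52317, -105.29783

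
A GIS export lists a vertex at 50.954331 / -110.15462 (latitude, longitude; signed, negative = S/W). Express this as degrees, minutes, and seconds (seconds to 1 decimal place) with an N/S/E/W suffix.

Lat: whole degrees 50; 57.25986′ → 57′ and 15.592″
Longitude is negative → W; |value| = 110.154620
Lon: whole degrees 110; 9.27720′ → 9′ and 16.632″

50°57′15.6″ N, 110°09′16.6″ W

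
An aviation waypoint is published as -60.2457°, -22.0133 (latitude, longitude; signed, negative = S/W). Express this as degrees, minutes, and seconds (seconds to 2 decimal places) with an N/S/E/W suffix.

60°14′44.52″ S, 22°00′47.88″ W

Latitude is negative → S; |value| = 60.245700
Latitude: whole degrees 60; 14.74200′ → 14′ and 44.5200″
Longitude is negative → W; |value| = 22.013300
λ: whole degrees 22; 0.79800′ → 0′ and 47.8800″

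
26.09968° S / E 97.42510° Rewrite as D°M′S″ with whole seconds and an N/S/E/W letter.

26°05′59″ S, 97°25′30″ E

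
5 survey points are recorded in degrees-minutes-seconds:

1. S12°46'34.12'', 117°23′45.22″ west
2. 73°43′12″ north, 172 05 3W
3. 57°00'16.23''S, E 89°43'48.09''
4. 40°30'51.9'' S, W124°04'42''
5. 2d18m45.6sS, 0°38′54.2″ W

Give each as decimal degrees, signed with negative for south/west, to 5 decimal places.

1. -12.77614, -117.39589
2. 73.72000, -172.08417
3. -57.00451, 89.73003
4. -40.51442, -124.07833
5. -2.31267, -0.64839

Point 1:
  Lat: 12° + 46/60 + 34.12/3600 = 12 + 0.766667 + 0.009478 = 12.776144
  S ⇒ negate
  λ: 23′ + 45.22″ = 23.75367′; 117 + 23.75367/60 = 117.395894
  W → negative
Point 2:
  Lat: 73 + 43/60 + 12/3600 = 73.720000
  N ⇒ keep positive
  λ: 5′ + 3″ = 5.05000′; 172 + 5.05000/60 = 172.084167
  W ⇒ negate
Point 3:
  φ: 57° + 0/60 + 16.23/3600 = 57 + 0.000000 + 0.004508 = 57.004508
  hemisphere S, so the sign is −
  Lon: 43′ + 48.09″ = 43.80150′; 89 + 43.80150/60 = 89.730025
  E ⇒ keep positive
Point 4:
  φ: 30′ + 51.9″ = 30.86500′; 40 + 30.86500/60 = 40.514417
  S ⇒ negate
  Longitude: 124 + 4/60 + 42/3600 = 124.078333
  W → negative
Point 5:
  φ: 2 + 18/60 + 45.6/3600 = 2.312667
  S → negative
  λ: 0 + 38/60 + 54.2/3600 = 0.648389
  W ⇒ negate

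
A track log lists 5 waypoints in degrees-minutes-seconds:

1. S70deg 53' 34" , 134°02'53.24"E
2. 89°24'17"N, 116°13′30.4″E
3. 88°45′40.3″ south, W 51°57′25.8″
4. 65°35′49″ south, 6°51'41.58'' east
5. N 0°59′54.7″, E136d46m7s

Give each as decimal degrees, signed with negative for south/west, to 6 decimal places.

1. -70.892778, 134.048122
2. 89.404722, 116.225111
3. -88.761194, -51.957167
4. -65.596944, 6.861550
5. 0.998528, 136.768611

Point 1:
  Lat: 70° + 53/60 + 34/3600 = 70 + 0.883333 + 0.009444 = 70.8927778
  hemisphere S, so the sign is −
  Lon: 134° + 2/60 + 53.24/3600 = 134 + 0.033333 + 0.014789 = 134.0481222
  E ⇒ keep positive
Point 2:
  φ: 89 + 24/60 + 17/3600 = 89.4047222
  N ⇒ keep positive
  Longitude: 116° + 13/60 + 30.4/3600 = 116 + 0.216667 + 0.008444 = 116.2251111
  E → positive
Point 3:
  Latitude: 45′ + 40.3″ = 45.67167′; 88 + 45.67167/60 = 88.7611944
  hemisphere S, so the sign is −
  Lon: 51 + 57/60 + 25.8/3600 = 51.9571667
  hemisphere W, so the sign is −
Point 4:
  Latitude: 65 + 35/60 + 49/3600 = 65.5969444
  hemisphere S, so the sign is −
  λ: 51′ + 41.58″ = 51.69300′; 6 + 51.69300/60 = 6.8615500
  E → positive
Point 5:
  Latitude: 0° + 59/60 + 54.7/3600 = 0 + 0.983333 + 0.015194 = 0.9985278
  N → positive
  λ: 46′ + 7″ = 46.11667′; 136 + 46.11667/60 = 136.7686111
  E → positive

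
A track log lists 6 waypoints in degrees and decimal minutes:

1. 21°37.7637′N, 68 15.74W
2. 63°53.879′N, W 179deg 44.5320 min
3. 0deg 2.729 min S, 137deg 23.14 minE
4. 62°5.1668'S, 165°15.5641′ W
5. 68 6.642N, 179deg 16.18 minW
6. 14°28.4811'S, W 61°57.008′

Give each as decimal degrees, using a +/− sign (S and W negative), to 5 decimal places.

Point 1:
  φ: 37.7637′ = 0.629395°; total 21.629395
  N ⇒ keep positive
  λ: 15.74′ = 0.262333°; total 68.262333
  W → negative
Point 2:
  Lat: 63 + 53.879/60 = 63.897983
  N → positive
  Lon: 44.532′ = 0.742200°; total 179.742200
  W → negative
Point 3:
  Latitude: 0 + 2.729/60 = 0.045483
  S → negative
  λ: 23.14′ = 0.385667°; total 137.385667
  E → positive
Point 4:
  φ: 62 + 5.1668/60 = 62.086113
  S → negative
  Lon: 165 + 15.5641/60 = 165.259402
  W ⇒ negate
Point 5:
  Latitude: 68 + 6.642/60 = 68.110700
  N ⇒ keep positive
  Longitude: 16.18′ = 0.269667°; total 179.269667
  hemisphere W, so the sign is −
Point 6:
  Latitude: 14 + 28.4811/60 = 14.474685
  hemisphere S, so the sign is −
  λ: 57.008′ = 0.950133°; total 61.950133
  hemisphere W, so the sign is −

1. 21.62940, -68.26233
2. 63.89798, -179.74220
3. -0.04548, 137.38567
4. -62.08611, -165.25940
5. 68.11070, -179.26967
6. -14.47469, -61.95013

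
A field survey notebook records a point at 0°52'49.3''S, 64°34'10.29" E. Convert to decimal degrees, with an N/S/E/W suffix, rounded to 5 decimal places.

0.88036° S, 64.56953° E

φ: 0 + 52/60 + 49.3/3600 = 0.880361
Longitude: 64 + 34/60 + 10.29/3600 = 64.569525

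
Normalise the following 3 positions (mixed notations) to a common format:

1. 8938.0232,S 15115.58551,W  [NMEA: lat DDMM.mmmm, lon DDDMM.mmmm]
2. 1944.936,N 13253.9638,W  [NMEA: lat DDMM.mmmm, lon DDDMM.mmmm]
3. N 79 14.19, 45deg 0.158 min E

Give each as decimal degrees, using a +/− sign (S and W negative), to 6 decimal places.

Point 1:
  Lat: split at 2 digits → 89° and 38.0232′; 89 + 38.0232/60 = 89.6337200
  S ⇒ negate
  Longitude: split at 3 digits → 151° and 15.58551′; 151 + 15.58551/60 = 151.2597585
  W → negative
Point 2:
  φ: split at 2 digits → 19° and 44.936′; 19 + 44.936/60 = 19.7489333
  N → positive
  Longitude: degrees = first 3 digits = 132, minutes = 53.9638; 132 + 53.9638/60 = 132.8993967
  W ⇒ negate
Point 3:
  Latitude: 79 + 14.19/60 = 79.2365000
  N → positive
  Lon: 0.158′ = 0.002633°; total 45.0026333
  E → positive

1. -89.633720, -151.259759
2. 19.748933, -132.899397
3. 79.236500, 45.002633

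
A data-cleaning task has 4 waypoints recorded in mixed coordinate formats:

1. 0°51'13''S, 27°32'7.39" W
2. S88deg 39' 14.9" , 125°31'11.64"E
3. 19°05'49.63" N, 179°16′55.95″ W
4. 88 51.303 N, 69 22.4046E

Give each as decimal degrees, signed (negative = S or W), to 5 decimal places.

Point 1:
  Lat: 51′ + 13″ = 51.21667′; 0 + 51.21667/60 = 0.853611
  S → negative
  λ: 32′ + 7.39″ = 32.12317′; 27 + 32.12317/60 = 27.535386
  hemisphere W, so the sign is −
Point 2:
  φ: 39′ + 14.9″ = 39.24833′; 88 + 39.24833/60 = 88.654139
  S → negative
  Longitude: 125 + 31/60 + 11.64/3600 = 125.519900
  E ⇒ keep positive
Point 3:
  φ: 19° + 5/60 + 49.63/3600 = 19 + 0.083333 + 0.013786 = 19.097119
  N ⇒ keep positive
  Lon: 16′ + 55.95″ = 16.93250′; 179 + 16.93250/60 = 179.282208
  W ⇒ negate
Point 4:
  Latitude: 88 + 51.303/60 = 88.855050
  N → positive
  Longitude: 22.4046′ = 0.373410°; total 69.373410
  E → positive

1. -0.85361, -27.53539
2. -88.65414, 125.51990
3. 19.09712, -179.28221
4. 88.85505, 69.37341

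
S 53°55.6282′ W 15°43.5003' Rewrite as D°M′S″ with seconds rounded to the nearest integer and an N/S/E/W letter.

Lat: fractional minutes 0.62820 × 60 = 37.69″
Longitude: fractional minutes 0.50030 × 60 = 30.02″

53°55′38″ S, 15°43′30″ W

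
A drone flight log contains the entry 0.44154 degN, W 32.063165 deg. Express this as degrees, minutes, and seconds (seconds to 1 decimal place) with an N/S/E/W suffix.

0°26′29.5″ N, 32°03′47.4″ W

φ: 0.441540 × 60 = 26.49240′ → 26′, remainder × 60 = 29.544″
λ: 0.063165° → 3.78990′; 0.78990 × 60 = 47.394″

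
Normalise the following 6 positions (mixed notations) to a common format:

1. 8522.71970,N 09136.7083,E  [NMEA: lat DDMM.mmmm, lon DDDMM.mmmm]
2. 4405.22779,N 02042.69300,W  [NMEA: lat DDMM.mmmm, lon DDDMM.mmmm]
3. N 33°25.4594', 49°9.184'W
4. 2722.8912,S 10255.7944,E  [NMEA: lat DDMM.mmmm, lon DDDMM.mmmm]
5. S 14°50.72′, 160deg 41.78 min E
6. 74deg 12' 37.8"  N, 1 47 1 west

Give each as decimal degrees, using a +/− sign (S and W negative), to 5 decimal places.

1. 85.37866, 91.61181
2. 44.08713, -20.71155
3. 33.42432, -49.15307
4. -27.38152, 102.92991
5. -14.84533, 160.69633
6. 74.21050, -1.78361

Point 1:
  φ: degrees = first 2 digits = 85, minutes = 22.7197; 85 + 22.7197/60 = 85.378662
  N ⇒ keep positive
  λ: split at 3 digits → 091° and 36.7083′; 91 + 36.7083/60 = 91.611805
  E ⇒ keep positive
Point 2:
  Latitude: split at 2 digits → 44° and 5.22779′; 44 + 5.22779/60 = 44.087130
  N ⇒ keep positive
  Lon: split at 3 digits → 020° and 42.693′; 20 + 42.693/60 = 20.711550
  hemisphere W, so the sign is −
Point 3:
  Latitude: 33 + 25.4594/60 = 33.424323
  N ⇒ keep positive
  Lon: 9.184′ = 0.153067°; total 49.153067
  hemisphere W, so the sign is −
Point 4:
  Latitude: split at 2 digits → 27° and 22.8912′; 27 + 22.8912/60 = 27.381520
  hemisphere S, so the sign is −
  Longitude: degrees = first 3 digits = 102, minutes = 55.7944; 102 + 55.7944/60 = 102.929907
  E ⇒ keep positive
Point 5:
  Lat: 50.72′ = 0.845333°; total 14.845333
  S → negative
  Longitude: 160 + 41.78/60 = 160.696333
  E → positive
Point 6:
  φ: 74° + 12/60 + 37.8/3600 = 74 + 0.200000 + 0.010500 = 74.210500
  N → positive
  Lon: 47′ + 1″ = 47.01667′; 1 + 47.01667/60 = 1.783611
  W → negative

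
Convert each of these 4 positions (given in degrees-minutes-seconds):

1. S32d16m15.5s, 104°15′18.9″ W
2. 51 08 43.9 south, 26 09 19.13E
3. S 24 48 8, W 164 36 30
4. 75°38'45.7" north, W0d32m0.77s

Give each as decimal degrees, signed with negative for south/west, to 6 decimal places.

1. -32.270972, -104.255250
2. -51.145528, 26.155314
3. -24.802222, -164.608333
4. 75.646028, -0.533547

Point 1:
  φ: 16′ + 15.5″ = 16.25833′; 32 + 16.25833/60 = 32.2709722
  hemisphere S, so the sign is −
  Lon: 104 + 15/60 + 18.9/3600 = 104.2552500
  W → negative
Point 2:
  φ: 51 + 8/60 + 43.9/3600 = 51.1455278
  S ⇒ negate
  Lon: 9′ + 19.13″ = 9.31883′; 26 + 9.31883/60 = 26.1553139
  E → positive
Point 3:
  Lat: 24 + 48/60 + 8/3600 = 24.8022222
  hemisphere S, so the sign is −
  Longitude: 164 + 36/60 + 30/3600 = 164.6083333
  W ⇒ negate
Point 4:
  φ: 38′ + 45.7″ = 38.76167′; 75 + 38.76167/60 = 75.6460278
  N → positive
  Longitude: 0 + 32/60 + 0.77/3600 = 0.5335472
  hemisphere W, so the sign is −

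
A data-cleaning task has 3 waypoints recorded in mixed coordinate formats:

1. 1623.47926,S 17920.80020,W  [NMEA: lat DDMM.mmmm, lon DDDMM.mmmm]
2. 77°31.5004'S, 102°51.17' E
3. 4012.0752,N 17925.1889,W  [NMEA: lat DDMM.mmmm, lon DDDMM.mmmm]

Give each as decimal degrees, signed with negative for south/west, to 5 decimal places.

1. -16.39132, -179.34667
2. -77.52501, 102.85283
3. 40.20125, -179.41982

Point 1:
  Latitude: split at 2 digits → 16° and 23.47926′; 16 + 23.47926/60 = 16.391321
  S ⇒ negate
  Longitude: degrees = first 3 digits = 179, minutes = 20.8002; 179 + 20.8002/60 = 179.346670
  hemisphere W, so the sign is −
Point 2:
  Latitude: 77 + 31.5004/60 = 77.525007
  hemisphere S, so the sign is −
  λ: 51.17′ = 0.852833°; total 102.852833
  E → positive
Point 3:
  Latitude: split at 2 digits → 40° and 12.0752′; 40 + 12.0752/60 = 40.201253
  N → positive
  λ: split at 3 digits → 179° and 25.1889′; 179 + 25.1889/60 = 179.419815
  W ⇒ negate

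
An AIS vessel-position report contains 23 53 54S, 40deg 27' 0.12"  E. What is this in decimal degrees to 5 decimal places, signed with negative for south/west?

Latitude: 23° + 53/60 + 54/3600 = 23 + 0.883333 + 0.015000 = 23.898333
S ⇒ negate
λ: 40 + 27/60 + 0.12/3600 = 40.450033
E → positive

-23.89833, 40.45003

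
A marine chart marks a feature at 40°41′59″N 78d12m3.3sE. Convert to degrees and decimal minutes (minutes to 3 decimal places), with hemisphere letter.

φ: seconds/60 = 0.98333; minutes = 41 + 0.98333 = 41.98333
λ: seconds/60 = 0.05500; minutes = 12 + 0.05500 = 12.05500

40° 41.983′ N, 78° 12.055′ E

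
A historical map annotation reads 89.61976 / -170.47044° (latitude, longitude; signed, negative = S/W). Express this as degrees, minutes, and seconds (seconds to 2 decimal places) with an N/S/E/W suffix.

φ: whole degrees 89; 37.18560′ → 37′ and 11.1360″
Longitude is negative → W; |value| = 170.470440
Longitude: 0.470440° → 28.22640′; 0.22640 × 60 = 13.5840″

89°37′11.14″ N, 170°28′13.58″ W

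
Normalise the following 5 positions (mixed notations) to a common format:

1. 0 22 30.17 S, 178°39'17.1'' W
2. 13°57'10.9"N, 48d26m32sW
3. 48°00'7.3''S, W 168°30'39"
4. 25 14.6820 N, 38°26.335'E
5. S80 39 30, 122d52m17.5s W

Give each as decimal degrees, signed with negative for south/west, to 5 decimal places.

1. -0.37505, -178.65475
2. 13.95303, -48.44222
3. -48.00203, -168.51083
4. 25.24470, 38.43892
5. -80.65833, -122.87153

Point 1:
  Lat: 0 + 22/60 + 30.17/3600 = 0.375047
  S → negative
  Longitude: 178 + 39/60 + 17.1/3600 = 178.654750
  W ⇒ negate
Point 2:
  φ: 13 + 57/60 + 10.9/3600 = 13.953028
  N → positive
  λ: 48 + 26/60 + 32/3600 = 48.442222
  W ⇒ negate
Point 3:
  Lat: 48 + 0/60 + 7.3/3600 = 48.002028
  hemisphere S, so the sign is −
  Longitude: 168 + 30/60 + 39/3600 = 168.510833
  hemisphere W, so the sign is −
Point 4:
  Lat: 25 + 14.682/60 = 25.244700
  N ⇒ keep positive
  Longitude: 26.335′ = 0.438917°; total 38.438917
  E ⇒ keep positive
Point 5:
  Latitude: 80° + 39/60 + 30/3600 = 80 + 0.650000 + 0.008333 = 80.658333
  S → negative
  Lon: 52′ + 17.5″ = 52.29167′; 122 + 52.29167/60 = 122.871528
  W → negative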